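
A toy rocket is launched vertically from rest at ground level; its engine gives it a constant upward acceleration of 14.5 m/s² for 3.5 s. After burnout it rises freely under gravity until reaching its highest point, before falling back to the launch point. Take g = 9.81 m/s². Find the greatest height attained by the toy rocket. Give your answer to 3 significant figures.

Phase 1 (powered ascent): v₀ = 0 m/s, a = 14.5 m/s².
v = v₀ + at = 0 + (14.5)(3.5) = 50.8 m/s
Δx = v₀t + ½at² = 0·3.5 + 0.5·14.5·3.5² = 88.8 m

Phase 2 (coasting upward): v₀ = 50.8 m/s, a = -9.81 m/s².
v = v₀ + at → t = (0 − 50.8) / -9.81 = 5.17 s
v² = v₀² + 2aΔx → Δx = (0² − 50.8²)/(2·-9.81) = 131 m
Maximum height = 88.8 + 131 = 220 m

220 m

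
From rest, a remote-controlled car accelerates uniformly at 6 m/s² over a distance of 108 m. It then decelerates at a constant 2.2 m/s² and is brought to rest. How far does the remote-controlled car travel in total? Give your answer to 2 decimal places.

402.55 m

Phase 1 (accelerating): v₀ = 0 m/s, a = 6 m/s².
v² = v₀² + 2aΔx = 0² + 2·6·108 = 1300 → v = 36.0 m/s
t = (v − v₀)/a = (36.0 − 0)/6 = 6.00 s

Phase 2 (decelerating): v₀ = 36.0 m/s, a = -2.2 m/s².
v = v₀ + at → t = (0 − 36.0) / -2.2 = 16.4 s
v² = v₀² + 2aΔx → Δx = (0² − 36.0²)/(2·-2.2) = 295 m
Total distance = 108 + 295 = 403 m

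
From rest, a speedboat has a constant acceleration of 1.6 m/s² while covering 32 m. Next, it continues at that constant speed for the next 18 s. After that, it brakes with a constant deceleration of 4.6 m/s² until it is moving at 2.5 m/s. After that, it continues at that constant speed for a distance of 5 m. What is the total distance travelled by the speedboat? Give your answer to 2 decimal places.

Phase 1 (accelerating): v₀ = 0 m/s, a = 1.6 m/s².
v² = v₀² + 2aΔx = 0² + 2·1.6·32 = 102 → v = 10.1 m/s
t = (v − v₀)/a = (10.1 − 0)/1.6 = 6.32 s

Phase 2 (constant speed): v₀ = 10.1 m/s, a = 0 m/s².
v = v₀ + at = 10.1 + (0)(18) = 10.1 m/s
Δx = v₀t + ½at² = 10.1·18 + 0.5·0·18² = 182 m

Phase 3 (decelerating): v₀ = 10.1 m/s, a = -4.6 m/s².
v = v₀ + at → t = (2.5 − 10.1) / -4.6 = 1.66 s
v² = v₀² + 2aΔx → Δx = (2.5² − 10.1²)/(2·-4.6) = 10.5 m

Phase 4 (constant speed): v₀ = 2.50 m/s, a = 0 m/s².
Constant speed: t = d/v = 5/2.50 = 2.00 s
Total distance = 32.0 + 182 + 10.5 + 5.00 = 230 m

229.60 m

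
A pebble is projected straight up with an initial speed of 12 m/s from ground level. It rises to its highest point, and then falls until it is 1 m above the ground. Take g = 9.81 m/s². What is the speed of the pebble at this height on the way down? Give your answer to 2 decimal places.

11.15 m/s

Phase 1 (rising): v₀ = 12.0 m/s, a = -9.81 m/s².
v = v₀ + at → t = (0 − 12.0) / -9.81 = 1.22 s
v² = v₀² + 2aΔx → Δx = (0² − 12.0²)/(2·-9.81) = 7.34 m

Phase 2 (falling): v₀ = 0 m/s, a = -9.81 m/s².
Falls 6.34 m from rest: t = √(2·6.34/9.81) = 1.14 s; v = g·t = 11.2 m/s.
Final speed = 11.2 m/s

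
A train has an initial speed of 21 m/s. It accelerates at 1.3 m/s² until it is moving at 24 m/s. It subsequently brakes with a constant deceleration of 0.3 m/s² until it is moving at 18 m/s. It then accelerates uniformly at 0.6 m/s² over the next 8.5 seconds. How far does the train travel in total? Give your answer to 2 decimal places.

646.60 m

Phase 1 (accelerating): v₀ = 21.0 m/s, a = 1.3 m/s².
v = v₀ + at → t = (24 − 21.0) / 1.3 = 2.31 s
v² = v₀² + 2aΔx → Δx = (24² − 21.0²)/(2·1.3) = 51.9 m

Phase 2 (decelerating): v₀ = 24.0 m/s, a = -0.3 m/s².
v = v₀ + at → t = (18 − 24.0) / -0.3 = 20.0 s
v² = v₀² + 2aΔx → Δx = (18² − 24.0²)/(2·-0.3) = 420 m

Phase 3 (accelerating): v₀ = 18.0 m/s, a = 0.6 m/s².
v = v₀ + at = 18.0 + (0.6)(8.5) = 23.1 m/s
Δx = v₀t + ½at² = 18.0·8.5 + 0.5·0.6·8.5² = 175 m
Total distance = 51.9 + 420 + 175 = 647 m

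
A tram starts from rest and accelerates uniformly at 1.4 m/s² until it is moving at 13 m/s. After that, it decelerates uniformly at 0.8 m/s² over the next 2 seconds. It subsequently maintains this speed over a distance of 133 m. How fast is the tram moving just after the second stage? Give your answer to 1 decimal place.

11.4 m/s

Phase 1 (accelerating): v₀ = 0 m/s, a = 1.4 m/s².
v = v₀ + at → t = (13 − 0) / 1.4 = 9.29 s
v² = v₀² + 2aΔx → Δx = (13² − 0²)/(2·1.4) = 60.4 m

Phase 2 (decelerating): v₀ = 13.0 m/s, a = -0.8 m/s².
v = v₀ + at = 13.0 + (-0.8)(2) = 11.4 m/s
Δx = v₀t + ½at² = 13.0·2 + 0.5·-0.8·2² = 24.4 m
Speed at end of phase 2 = 11.4 m/s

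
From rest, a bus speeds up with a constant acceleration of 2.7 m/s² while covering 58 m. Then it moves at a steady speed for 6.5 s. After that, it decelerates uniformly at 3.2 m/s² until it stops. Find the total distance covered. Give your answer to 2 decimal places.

Phase 1 (accelerating): v₀ = 0 m/s, a = 2.7 m/s².
v² = v₀² + 2aΔx = 0² + 2·2.7·58 = 313 → v = 17.7 m/s
t = (v − v₀)/a = (17.7 − 0)/2.7 = 6.55 s

Phase 2 (constant speed): v₀ = 17.7 m/s, a = 0 m/s².
v = v₀ + at = 17.7 + (0)(6.5) = 17.7 m/s
Δx = v₀t + ½at² = 17.7·6.5 + 0.5·0·6.5² = 115 m

Phase 3 (decelerating): v₀ = 17.7 m/s, a = -3.2 m/s².
v = v₀ + at → t = (0 − 17.7) / -3.2 = 5.53 s
v² = v₀² + 2aΔx → Δx = (0² − 17.7²)/(2·-3.2) = 48.9 m
Total distance = 58.0 + 115 + 48.9 = 222 m

221.97 m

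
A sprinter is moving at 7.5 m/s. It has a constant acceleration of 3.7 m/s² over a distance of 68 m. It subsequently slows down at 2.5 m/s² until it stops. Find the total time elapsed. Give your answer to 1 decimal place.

Phase 1 (accelerating): v₀ = 7.50 m/s, a = 3.7 m/s².
v² = v₀² + 2aΔx = 7.50² + 2·3.7·68 = 559 → v = 23.7 m/s
t = (v − v₀)/a = (23.7 − 7.50)/3.7 = 4.37 s

Phase 2 (decelerating): v₀ = 23.7 m/s, a = -2.5 m/s².
v = v₀ + at → t = (0 − 23.7) / -2.5 = 9.46 s
v² = v₀² + 2aΔx → Δx = (0² − 23.7²)/(2·-2.5) = 112 m
Total time = 4.37 + 9.46 = 13.8 s

13.8 s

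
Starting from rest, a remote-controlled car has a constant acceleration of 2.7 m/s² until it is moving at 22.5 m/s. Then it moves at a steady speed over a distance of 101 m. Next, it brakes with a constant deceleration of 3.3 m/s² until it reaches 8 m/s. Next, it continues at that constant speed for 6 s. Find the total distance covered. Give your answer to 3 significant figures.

310 m

Phase 1 (accelerating): v₀ = 0 m/s, a = 2.7 m/s².
v = v₀ + at → t = (22.5 − 0) / 2.7 = 8.33 s
v² = v₀² + 2aΔx → Δx = (22.5² − 0²)/(2·2.7) = 93.8 m

Phase 2 (constant speed): v₀ = 22.5 m/s, a = 0 m/s².
Constant speed: t = d/v = 101/22.5 = 4.49 s

Phase 3 (decelerating): v₀ = 22.5 m/s, a = -3.3 m/s².
v = v₀ + at → t = (8 − 22.5) / -3.3 = 4.39 s
v² = v₀² + 2aΔx → Δx = (8² − 22.5²)/(2·-3.3) = 67.0 m

Phase 4 (constant speed): v₀ = 8.00 m/s, a = 0 m/s².
v = v₀ + at = 8.00 + (0)(6) = 8.00 m/s
Δx = v₀t + ½at² = 8.00·6 + 0.5·0·6² = 48.0 m
Total distance = 93.8 + 101 + 67.0 + 48.0 = 310 m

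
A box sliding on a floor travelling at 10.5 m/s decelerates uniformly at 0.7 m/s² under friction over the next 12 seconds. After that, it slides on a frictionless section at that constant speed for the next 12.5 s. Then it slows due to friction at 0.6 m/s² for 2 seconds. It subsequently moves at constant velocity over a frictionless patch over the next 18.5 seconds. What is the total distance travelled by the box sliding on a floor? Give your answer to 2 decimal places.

Phase 1 (decelerating): v₀ = 10.5 m/s, a = -0.7 m/s².
v = v₀ + at = 10.5 + (-0.7)(12) = 2.10 m/s
Δx = v₀t + ½at² = 10.5·12 + 0.5·-0.7·12² = 75.6 m

Phase 2 (constant speed): v₀ = 2.10 m/s, a = 0 m/s².
v = v₀ + at = 2.10 + (0)(12.5) = 2.10 m/s
Δx = v₀t + ½at² = 2.10·12.5 + 0.5·0·12.5² = 26.3 m

Phase 3 (decelerating): v₀ = 2.10 m/s, a = -0.6 m/s².
v = v₀ + at = 2.10 + (-0.6)(2) = 0.900 m/s
Δx = v₀t + ½at² = 2.10·2 + 0.5·-0.6·2² = 3.00 m

Phase 4 (constant speed): v₀ = 0.900 m/s, a = 0 m/s².
v = v₀ + at = 0.900 + (0)(18.5) = 0.900 m/s
Δx = v₀t + ½at² = 0.900·18.5 + 0.5·0·18.5² = 16.7 m
Total distance = 75.6 + 26.3 + 3.00 + 16.7 = 122 m

121.50 m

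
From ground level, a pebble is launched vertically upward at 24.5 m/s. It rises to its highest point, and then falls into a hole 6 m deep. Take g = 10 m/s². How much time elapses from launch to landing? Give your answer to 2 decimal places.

Phase 1 (rising): v₀ = 24.5 m/s, a = -10 m/s².
v = v₀ + at → t = (0 − 24.5) / -10 = 2.45 s
v² = v₀² + 2aΔx → Δx = (0² − 24.5²)/(2·-10) = 30.0 m

Phase 2 (falling): v₀ = 0 m/s, a = -10 m/s².
Falls 36.0 m from rest: t = √(2·36.0/10) = 2.68 s; v = g·t = 26.8 m/s.
Total time = 2.45 + 2.68 = 5.13 s

5.13 s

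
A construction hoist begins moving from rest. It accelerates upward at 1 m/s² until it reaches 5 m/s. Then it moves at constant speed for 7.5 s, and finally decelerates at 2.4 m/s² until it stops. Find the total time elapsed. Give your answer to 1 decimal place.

14.6 s

Phase 1 (accelerating): v₀ = 0 m/s, a = 1 m/s².
v = v₀ + at → t = (5 − 0) / 1 = 5.00 s
v² = v₀² + 2aΔx → Δx = (5² − 0²)/(2·1) = 12.5 m

Phase 2 (constant speed): v₀ = 5.00 m/s, a = 0 m/s².
v = v₀ + at = 5.00 + (0)(7.5) = 5.00 m/s
Δx = v₀t + ½at² = 5.00·7.5 + 0.5·0·7.5² = 37.5 m

Phase 3 (decelerating): v₀ = 5.00 m/s, a = -2.4 m/s².
v = v₀ + at → t = (0 − 5.00) / -2.4 = 2.08 s
v² = v₀² + 2aΔx → Δx = (0² − 5.00²)/(2·-2.4) = 5.21 m
Total time = 5.00 + 7.50 + 2.08 = 14.6 s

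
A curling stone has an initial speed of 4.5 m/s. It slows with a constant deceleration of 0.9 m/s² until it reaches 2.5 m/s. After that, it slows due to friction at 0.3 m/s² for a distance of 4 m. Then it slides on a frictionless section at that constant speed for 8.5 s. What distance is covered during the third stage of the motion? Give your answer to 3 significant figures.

16.7 m

Phase 1 (decelerating): v₀ = 4.50 m/s, a = -0.9 m/s².
v = v₀ + at → t = (2.5 − 4.50) / -0.9 = 2.22 s
v² = v₀² + 2aΔx → Δx = (2.5² − 4.50²)/(2·-0.9) = 7.78 m

Phase 2 (decelerating): v₀ = 2.50 m/s, a = -0.3 m/s².
v² = v₀² + 2aΔx = 2.50² + 2·-0.3·4 = 3.85 → v = 1.96 m/s
t = (v − v₀)/a = (1.96 − 2.50)/-0.3 = 1.79 s

Phase 3 (constant speed): v₀ = 1.96 m/s, a = 0 m/s².
v = v₀ + at = 1.96 + (0)(8.5) = 1.96 m/s
Δx = v₀t + ½at² = 1.96·8.5 + 0.5·0·8.5² = 16.7 m
Distance in phase 3 = 16.7 m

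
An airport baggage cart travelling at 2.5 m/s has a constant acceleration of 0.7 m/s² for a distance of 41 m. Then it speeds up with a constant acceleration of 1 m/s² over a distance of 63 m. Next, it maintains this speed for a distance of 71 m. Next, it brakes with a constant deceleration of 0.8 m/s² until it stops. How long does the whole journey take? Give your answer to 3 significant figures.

36.0 s

Phase 1 (accelerating): v₀ = 2.50 m/s, a = 0.7 m/s².
v² = v₀² + 2aΔx = 2.50² + 2·0.7·41 = 63.6 → v = 7.98 m/s
t = (v − v₀)/a = (7.98 − 2.50)/0.7 = 7.83 s

Phase 2 (accelerating): v₀ = 7.98 m/s, a = 1 m/s².
v² = v₀² + 2aΔx = 7.98² + 2·1·63 = 190 → v = 13.8 m/s
t = (v − v₀)/a = (13.8 − 7.98)/1 = 5.79 s

Phase 3 (constant speed): v₀ = 13.8 m/s, a = 0 m/s².
Constant speed: t = d/v = 71/13.8 = 5.16 s

Phase 4 (decelerating): v₀ = 13.8 m/s, a = -0.8 m/s².
v = v₀ + at → t = (0 − 13.8) / -0.8 = 17.2 s
v² = v₀² + 2aΔx → Δx = (0² − 13.8²)/(2·-0.8) = 119 m
Total time = 7.83 + 5.79 + 5.16 + 17.2 = 36.0 s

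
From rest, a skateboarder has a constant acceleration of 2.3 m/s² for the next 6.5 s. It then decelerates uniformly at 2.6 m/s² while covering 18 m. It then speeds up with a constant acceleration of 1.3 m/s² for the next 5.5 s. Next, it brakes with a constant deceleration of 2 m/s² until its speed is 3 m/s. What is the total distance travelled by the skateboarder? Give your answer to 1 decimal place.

Phase 1 (accelerating): v₀ = 0 m/s, a = 2.3 m/s².
v = v₀ + at = 0 + (2.3)(6.5) = 14.9 m/s
Δx = v₀t + ½at² = 0·6.5 + 0.5·2.3·6.5² = 48.6 m

Phase 2 (decelerating): v₀ = 14.9 m/s, a = -2.6 m/s².
v² = v₀² + 2aΔx = 14.9² + 2·-2.6·18 = 130 → v = 11.4 m/s
t = (v − v₀)/a = (11.4 − 14.9)/-2.6 = 1.37 s

Phase 3 (accelerating): v₀ = 11.4 m/s, a = 1.3 m/s².
v = v₀ + at = 11.4 + (1.3)(5.5) = 18.5 m/s
Δx = v₀t + ½at² = 11.4·5.5 + 0.5·1.3·5.5² = 82.3 m

Phase 4 (decelerating): v₀ = 18.5 m/s, a = -2 m/s².
v = v₀ + at → t = (3 − 18.5) / -2 = 7.77 s
v² = v₀² + 2aΔx → Δx = (3² − 18.5²)/(2·-2) = 83.8 m
Total distance = 48.6 + 18.0 + 82.3 + 83.8 = 233 m

232.7 m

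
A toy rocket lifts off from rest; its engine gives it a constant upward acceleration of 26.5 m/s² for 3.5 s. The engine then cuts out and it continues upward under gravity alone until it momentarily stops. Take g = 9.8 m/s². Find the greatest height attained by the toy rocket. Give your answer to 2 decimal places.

Phase 1 (powered ascent): v₀ = 0 m/s, a = 26.5 m/s².
v = v₀ + at = 0 + (26.5)(3.5) = 92.8 m/s
Δx = v₀t + ½at² = 0·3.5 + 0.5·26.5·3.5² = 162 m

Phase 2 (coasting upward): v₀ = 92.8 m/s, a = -9.8 m/s².
v = v₀ + at → t = (0 − 92.8) / -9.8 = 9.46 s
v² = v₀² + 2aΔx → Δx = (0² − 92.8²)/(2·-9.8) = 439 m
Maximum height = 162 + 439 = 601 m

601.22 m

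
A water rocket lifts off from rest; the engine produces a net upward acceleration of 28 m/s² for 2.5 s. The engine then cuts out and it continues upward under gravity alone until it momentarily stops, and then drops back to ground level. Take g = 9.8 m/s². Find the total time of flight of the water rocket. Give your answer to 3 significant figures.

17.9 s

Phase 1 (powered ascent): v₀ = 0 m/s, a = 28 m/s².
v = v₀ + at = 0 + (28)(2.5) = 70.0 m/s
Δx = v₀t + ½at² = 0·2.5 + 0.5·28·2.5² = 87.5 m

Phase 2 (coasting upward): v₀ = 70.0 m/s, a = -9.8 m/s².
v = v₀ + at → t = (0 − 70.0) / -9.8 = 7.14 s
v² = v₀² + 2aΔx → Δx = (0² − 70.0²)/(2·-9.8) = 250 m

Phase 3 (free fall): v₀ = 0 m/s, a = -9.8 m/s².
Falls 338 m from rest: t = √(2·338/9.8) = 8.30 s; v = g·t = 81.3 m/s.
Total time = 2.50 + 7.14 + 8.30 = 17.9 s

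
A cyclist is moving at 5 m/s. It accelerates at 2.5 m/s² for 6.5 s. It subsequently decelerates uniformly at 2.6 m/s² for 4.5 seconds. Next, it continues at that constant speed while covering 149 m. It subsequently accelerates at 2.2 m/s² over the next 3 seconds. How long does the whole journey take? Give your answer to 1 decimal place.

Phase 1 (accelerating): v₀ = 5.00 m/s, a = 2.5 m/s².
v = v₀ + at = 5.00 + (2.5)(6.5) = 21.2 m/s
Δx = v₀t + ½at² = 5.00·6.5 + 0.5·2.5·6.5² = 85.3 m

Phase 2 (decelerating): v₀ = 21.2 m/s, a = -2.6 m/s².
v = v₀ + at = 21.2 + (-2.6)(4.5) = 9.55 m/s
Δx = v₀t + ½at² = 21.2·4.5 + 0.5·-2.6·4.5² = 69.3 m

Phase 3 (constant speed): v₀ = 9.55 m/s, a = 0 m/s².
Constant speed: t = d/v = 149/9.55 = 15.6 s

Phase 4 (accelerating): v₀ = 9.55 m/s, a = 2.2 m/s².
v = v₀ + at = 9.55 + (2.2)(3) = 16.1 m/s
Δx = v₀t + ½at² = 9.55·3 + 0.5·2.2·3² = 38.5 m
Total time = 6.50 + 4.50 + 15.6 + 3.00 = 29.6 s

29.6 s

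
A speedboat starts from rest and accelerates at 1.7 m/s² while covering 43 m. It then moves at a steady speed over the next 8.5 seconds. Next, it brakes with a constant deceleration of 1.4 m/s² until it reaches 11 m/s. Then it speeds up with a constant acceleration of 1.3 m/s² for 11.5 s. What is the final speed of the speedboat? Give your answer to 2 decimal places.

Phase 1 (accelerating): v₀ = 0 m/s, a = 1.7 m/s².
v² = v₀² + 2aΔx = 0² + 2·1.7·43 = 146 → v = 12.1 m/s
t = (v − v₀)/a = (12.1 − 0)/1.7 = 7.11 s

Phase 2 (constant speed): v₀ = 12.1 m/s, a = 0 m/s².
v = v₀ + at = 12.1 + (0)(8.5) = 12.1 m/s
Δx = v₀t + ½at² = 12.1·8.5 + 0.5·0·8.5² = 103 m

Phase 3 (decelerating): v₀ = 12.1 m/s, a = -1.4 m/s².
v = v₀ + at → t = (11 − 12.1) / -1.4 = 0.780 s
v² = v₀² + 2aΔx → Δx = (11² − 12.1²)/(2·-1.4) = 9.00 m

Phase 4 (accelerating): v₀ = 11.0 m/s, a = 1.3 m/s².
v = v₀ + at = 11.0 + (1.3)(11.5) = 26.0 m/s
Δx = v₀t + ½at² = 11.0·11.5 + 0.5·1.3·11.5² = 212 m
Final speed = 26.0 m/s

25.95 m/s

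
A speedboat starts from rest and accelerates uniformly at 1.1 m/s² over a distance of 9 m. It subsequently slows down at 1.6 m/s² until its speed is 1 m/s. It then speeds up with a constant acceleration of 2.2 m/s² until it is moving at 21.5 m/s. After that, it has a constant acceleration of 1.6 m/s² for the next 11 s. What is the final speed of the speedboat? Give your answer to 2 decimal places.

Phase 1 (accelerating): v₀ = 0 m/s, a = 1.1 m/s².
v² = v₀² + 2aΔx = 0² + 2·1.1·9 = 19.8 → v = 4.45 m/s
t = (v − v₀)/a = (4.45 − 0)/1.1 = 4.05 s

Phase 2 (decelerating): v₀ = 4.45 m/s, a = -1.6 m/s².
v = v₀ + at → t = (1 − 4.45) / -1.6 = 2.16 s
v² = v₀² + 2aΔx → Δx = (1² − 4.45²)/(2·-1.6) = 5.88 m

Phase 3 (accelerating): v₀ = 1.00 m/s, a = 2.2 m/s².
v = v₀ + at → t = (21.5 − 1.00) / 2.2 = 9.32 s
v² = v₀² + 2aΔx → Δx = (21.5² − 1.00²)/(2·2.2) = 105 m

Phase 4 (accelerating): v₀ = 21.5 m/s, a = 1.6 m/s².
v = v₀ + at = 21.5 + (1.6)(11) = 39.1 m/s
Δx = v₀t + ½at² = 21.5·11 + 0.5·1.6·11² = 333 m
Final speed = 39.1 m/s

39.10 m/s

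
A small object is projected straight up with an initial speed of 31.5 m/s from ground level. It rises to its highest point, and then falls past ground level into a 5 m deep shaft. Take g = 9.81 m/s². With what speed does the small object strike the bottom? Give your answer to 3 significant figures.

33.0 m/s

Phase 1 (rising): v₀ = 31.5 m/s, a = -9.81 m/s².
v = v₀ + at → t = (0 − 31.5) / -9.81 = 3.21 s
v² = v₀² + 2aΔx → Δx = (0² − 31.5²)/(2·-9.81) = 50.6 m

Phase 2 (falling): v₀ = 0 m/s, a = -9.81 m/s².
Falls 55.6 m from rest: t = √(2·55.6/9.81) = 3.37 s; v = g·t = 33.0 m/s.
Final speed = 33.0 m/s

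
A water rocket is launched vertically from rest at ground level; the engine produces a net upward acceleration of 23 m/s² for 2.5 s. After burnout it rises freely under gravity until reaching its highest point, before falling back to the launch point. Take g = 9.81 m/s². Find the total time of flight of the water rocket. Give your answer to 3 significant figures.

15.4 s

Phase 1 (powered ascent): v₀ = 0 m/s, a = 23 m/s².
v = v₀ + at = 0 + (23)(2.5) = 57.5 m/s
Δx = v₀t + ½at² = 0·2.5 + 0.5·23·2.5² = 71.9 m

Phase 2 (coasting upward): v₀ = 57.5 m/s, a = -9.81 m/s².
v = v₀ + at → t = (0 − 57.5) / -9.81 = 5.86 s
v² = v₀² + 2aΔx → Δx = (0² − 57.5²)/(2·-9.81) = 169 m

Phase 3 (free fall): v₀ = 0 m/s, a = -9.81 m/s².
Falls 240 m from rest: t = √(2·240/9.81) = 7.00 s; v = g·t = 68.7 m/s.
Total time = 2.50 + 5.86 + 7.00 = 15.4 s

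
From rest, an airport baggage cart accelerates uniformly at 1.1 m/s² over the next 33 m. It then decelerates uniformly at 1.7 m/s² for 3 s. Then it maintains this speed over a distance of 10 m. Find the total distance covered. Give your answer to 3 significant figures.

Phase 1 (accelerating): v₀ = 0 m/s, a = 1.1 m/s².
v² = v₀² + 2aΔx = 0² + 2·1.1·33 = 72.6 → v = 8.52 m/s
t = (v − v₀)/a = (8.52 − 0)/1.1 = 7.75 s

Phase 2 (decelerating): v₀ = 8.52 m/s, a = -1.7 m/s².
v = v₀ + at = 8.52 + (-1.7)(3) = 3.42 m/s
Δx = v₀t + ½at² = 8.52·3 + 0.5·-1.7·3² = 17.9 m

Phase 3 (constant speed): v₀ = 3.42 m/s, a = 0 m/s².
Constant speed: t = d/v = 10/3.42 = 2.92 s
Total distance = 33.0 + 17.9 + 10.0 = 60.9 m

60.9 m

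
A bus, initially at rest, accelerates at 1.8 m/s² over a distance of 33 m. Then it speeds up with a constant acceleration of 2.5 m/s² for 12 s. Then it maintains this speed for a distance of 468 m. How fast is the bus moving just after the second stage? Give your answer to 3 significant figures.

40.9 m/s

Phase 1 (accelerating): v₀ = 0 m/s, a = 1.8 m/s².
v² = v₀² + 2aΔx = 0² + 2·1.8·33 = 119 → v = 10.9 m/s
t = (v − v₀)/a = (10.9 − 0)/1.8 = 6.06 s

Phase 2 (accelerating): v₀ = 10.9 m/s, a = 2.5 m/s².
v = v₀ + at = 10.9 + (2.5)(12) = 40.9 m/s
Δx = v₀t + ½at² = 10.9·12 + 0.5·2.5·12² = 311 m
Speed at end of phase 2 = 40.9 m/s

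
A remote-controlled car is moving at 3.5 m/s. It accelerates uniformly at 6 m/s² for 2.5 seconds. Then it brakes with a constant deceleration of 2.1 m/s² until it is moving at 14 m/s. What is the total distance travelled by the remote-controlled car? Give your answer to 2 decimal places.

Phase 1 (accelerating): v₀ = 3.50 m/s, a = 6 m/s².
v = v₀ + at = 3.50 + (6)(2.5) = 18.5 m/s
Δx = v₀t + ½at² = 3.50·2.5 + 0.5·6·2.5² = 27.5 m

Phase 2 (decelerating): v₀ = 18.5 m/s, a = -2.1 m/s².
v = v₀ + at → t = (14 − 18.5) / -2.1 = 2.14 s
v² = v₀² + 2aΔx → Δx = (14² − 18.5²)/(2·-2.1) = 34.8 m
Total distance = 27.5 + 34.8 = 62.3 m

62.32 m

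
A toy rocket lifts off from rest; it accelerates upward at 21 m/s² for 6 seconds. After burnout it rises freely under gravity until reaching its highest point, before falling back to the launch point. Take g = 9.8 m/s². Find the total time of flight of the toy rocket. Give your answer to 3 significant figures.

Phase 1 (powered ascent): v₀ = 0 m/s, a = 21 m/s².
v = v₀ + at = 0 + (21)(6) = 126 m/s
Δx = v₀t + ½at² = 0·6 + 0.5·21·6² = 378 m

Phase 2 (coasting upward): v₀ = 126 m/s, a = -9.8 m/s².
v = v₀ + at → t = (0 − 126) / -9.8 = 12.9 s
v² = v₀² + 2aΔx → Δx = (0² − 126²)/(2·-9.8) = 810 m

Phase 3 (free fall): v₀ = 0 m/s, a = -9.8 m/s².
Falls 1190 m from rest: t = √(2·1190/9.8) = 15.6 s; v = g·t = 153 m/s.
Total time = 6.00 + 12.9 + 15.6 = 34.4 s

34.4 s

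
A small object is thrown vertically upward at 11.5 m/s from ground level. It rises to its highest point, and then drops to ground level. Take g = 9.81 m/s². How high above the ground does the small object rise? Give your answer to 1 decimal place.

Phase 1 (rising): v₀ = 11.5 m/s, a = -9.81 m/s².
v = v₀ + at → t = (0 − 11.5) / -9.81 = 1.17 s
v² = v₀² + 2aΔx → Δx = (0² − 11.5²)/(2·-9.81) = 6.74 m
Maximum height = 6.74 m

6.7 m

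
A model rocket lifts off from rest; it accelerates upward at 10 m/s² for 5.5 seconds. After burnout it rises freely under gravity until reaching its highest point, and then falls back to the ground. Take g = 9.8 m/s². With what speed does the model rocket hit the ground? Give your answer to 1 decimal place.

77.4 m/s

Phase 1 (powered ascent): v₀ = 0 m/s, a = 10 m/s².
v = v₀ + at = 0 + (10)(5.5) = 55.0 m/s
Δx = v₀t + ½at² = 0·5.5 + 0.5·10·5.5² = 151 m

Phase 2 (coasting upward): v₀ = 55.0 m/s, a = -9.8 m/s².
v = v₀ + at → t = (0 − 55.0) / -9.8 = 5.61 s
v² = v₀² + 2aΔx → Δx = (0² − 55.0²)/(2·-9.8) = 154 m

Phase 3 (free fall): v₀ = 0 m/s, a = -9.8 m/s².
Falls 306 m from rest: t = √(2·306/9.8) = 7.90 s; v = g·t = 77.4 m/s.
Impact speed = 77.4 m/s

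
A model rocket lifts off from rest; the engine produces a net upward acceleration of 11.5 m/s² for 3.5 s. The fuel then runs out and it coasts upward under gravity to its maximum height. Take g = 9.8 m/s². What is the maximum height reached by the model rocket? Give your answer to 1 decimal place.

Phase 1 (powered ascent): v₀ = 0 m/s, a = 11.5 m/s².
v = v₀ + at = 0 + (11.5)(3.5) = 40.2 m/s
Δx = v₀t + ½at² = 0·3.5 + 0.5·11.5·3.5² = 70.4 m

Phase 2 (coasting upward): v₀ = 40.2 m/s, a = -9.8 m/s².
v = v₀ + at → t = (0 − 40.2) / -9.8 = 4.11 s
v² = v₀² + 2aΔx → Δx = (0² − 40.2²)/(2·-9.8) = 82.7 m
Maximum height = 70.4 + 82.7 = 153 m

153.1 m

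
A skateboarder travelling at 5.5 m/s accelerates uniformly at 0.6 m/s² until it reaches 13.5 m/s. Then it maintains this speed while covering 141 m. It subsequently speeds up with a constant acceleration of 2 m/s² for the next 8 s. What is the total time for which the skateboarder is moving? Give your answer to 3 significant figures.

Phase 1 (accelerating): v₀ = 5.50 m/s, a = 0.6 m/s².
v = v₀ + at → t = (13.5 − 5.50) / 0.6 = 13.3 s
v² = v₀² + 2aΔx → Δx = (13.5² − 5.50²)/(2·0.6) = 127 m

Phase 2 (constant speed): v₀ = 13.5 m/s, a = 0 m/s².
Constant speed: t = d/v = 141/13.5 = 10.4 s

Phase 3 (accelerating): v₀ = 13.5 m/s, a = 2 m/s².
v = v₀ + at = 13.5 + (2)(8) = 29.5 m/s
Δx = v₀t + ½at² = 13.5·8 + 0.5·2·8² = 172 m
Total time = 13.3 + 10.4 + 8.00 = 31.8 s

31.8 s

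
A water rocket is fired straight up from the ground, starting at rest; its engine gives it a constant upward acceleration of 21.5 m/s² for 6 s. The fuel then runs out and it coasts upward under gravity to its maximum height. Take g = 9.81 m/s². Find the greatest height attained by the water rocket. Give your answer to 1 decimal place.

Phase 1 (powered ascent): v₀ = 0 m/s, a = 21.5 m/s².
v = v₀ + at = 0 + (21.5)(6) = 129 m/s
Δx = v₀t + ½at² = 0·6 + 0.5·21.5·6² = 387 m

Phase 2 (coasting upward): v₀ = 129 m/s, a = -9.81 m/s².
v = v₀ + at → t = (0 − 129) / -9.81 = 13.1 s
v² = v₀² + 2aΔx → Δx = (0² − 129²)/(2·-9.81) = 848 m
Maximum height = 387 + 848 = 1240 m

1235.2 m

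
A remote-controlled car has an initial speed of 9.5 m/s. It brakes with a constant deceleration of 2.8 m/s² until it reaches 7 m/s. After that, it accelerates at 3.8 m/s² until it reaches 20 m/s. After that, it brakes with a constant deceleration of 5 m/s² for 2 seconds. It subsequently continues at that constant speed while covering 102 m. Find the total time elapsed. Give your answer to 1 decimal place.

Phase 1 (decelerating): v₀ = 9.50 m/s, a = -2.8 m/s².
v = v₀ + at → t = (7 − 9.50) / -2.8 = 0.893 s
v² = v₀² + 2aΔx → Δx = (7² − 9.50²)/(2·-2.8) = 7.37 m

Phase 2 (accelerating): v₀ = 7.00 m/s, a = 3.8 m/s².
v = v₀ + at → t = (20 − 7.00) / 3.8 = 3.42 s
v² = v₀² + 2aΔx → Δx = (20² − 7.00²)/(2·3.8) = 46.2 m

Phase 3 (decelerating): v₀ = 20.0 m/s, a = -5 m/s².
v = v₀ + at = 20.0 + (-5)(2) = 10.0 m/s
Δx = v₀t + ½at² = 20.0·2 + 0.5·-5·2² = 30.0 m

Phase 4 (constant speed): v₀ = 10.0 m/s, a = 0 m/s².
Constant speed: t = d/v = 102/10.0 = 10.2 s
Total time = 0.893 + 3.42 + 2.00 + 10.2 = 16.5 s

16.5 s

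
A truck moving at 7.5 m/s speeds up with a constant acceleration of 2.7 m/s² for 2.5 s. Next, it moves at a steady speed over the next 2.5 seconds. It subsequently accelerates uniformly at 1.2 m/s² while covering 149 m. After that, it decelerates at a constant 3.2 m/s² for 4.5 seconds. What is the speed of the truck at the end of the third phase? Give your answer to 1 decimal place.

Phase 1 (accelerating): v₀ = 7.50 m/s, a = 2.7 m/s².
v = v₀ + at = 7.50 + (2.7)(2.5) = 14.2 m/s
Δx = v₀t + ½at² = 7.50·2.5 + 0.5·2.7·2.5² = 27.2 m

Phase 2 (constant speed): v₀ = 14.2 m/s, a = 0 m/s².
v = v₀ + at = 14.2 + (0)(2.5) = 14.2 m/s
Δx = v₀t + ½at² = 14.2·2.5 + 0.5·0·2.5² = 35.6 m

Phase 3 (accelerating): v₀ = 14.2 m/s, a = 1.2 m/s².
v² = v₀² + 2aΔx = 14.2² + 2·1.2·149 = 561 → v = 23.7 m/s
t = (v − v₀)/a = (23.7 − 14.2)/1.2 = 7.86 s
Speed at end of phase 3 = 23.7 m/s

23.7 m/s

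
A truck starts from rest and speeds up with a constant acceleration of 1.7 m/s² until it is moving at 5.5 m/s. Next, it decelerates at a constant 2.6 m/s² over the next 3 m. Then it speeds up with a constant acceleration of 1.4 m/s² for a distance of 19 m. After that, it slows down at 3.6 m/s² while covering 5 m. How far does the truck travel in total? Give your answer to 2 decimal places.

35.90 m

Phase 1 (accelerating): v₀ = 0 m/s, a = 1.7 m/s².
v = v₀ + at → t = (5.5 − 0) / 1.7 = 3.24 s
v² = v₀² + 2aΔx → Δx = (5.5² − 0²)/(2·1.7) = 8.90 m

Phase 2 (decelerating): v₀ = 5.50 m/s, a = -2.6 m/s².
v² = v₀² + 2aΔx = 5.50² + 2·-2.6·3 = 14.6 → v = 3.83 m/s
t = (v − v₀)/a = (3.83 − 5.50)/-2.6 = 0.643 s

Phase 3 (accelerating): v₀ = 3.83 m/s, a = 1.4 m/s².
v² = v₀² + 2aΔx = 3.83² + 2·1.4·19 = 67.8 → v = 8.24 m/s
t = (v − v₀)/a = (8.24 − 3.83)/1.4 = 3.15 s

Phase 4 (decelerating): v₀ = 8.24 m/s, a = -3.6 m/s².
v² = v₀² + 2aΔx = 8.24² + 2·-3.6·5 = 31.8 → v = 5.64 m/s
t = (v − v₀)/a = (5.64 − 8.24)/-3.6 = 0.720 s
Total distance = 8.90 + 3.00 + 19.0 + 5.00 = 35.9 m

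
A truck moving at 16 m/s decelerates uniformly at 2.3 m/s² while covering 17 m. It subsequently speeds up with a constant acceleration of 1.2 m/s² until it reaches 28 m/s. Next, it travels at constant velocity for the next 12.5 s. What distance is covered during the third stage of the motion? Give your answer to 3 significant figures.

350 m

Phase 1 (decelerating): v₀ = 16.0 m/s, a = -2.3 m/s².
v² = v₀² + 2aΔx = 16.0² + 2·-2.3·17 = 178 → v = 13.3 m/s
t = (v − v₀)/a = (13.3 − 16.0)/-2.3 = 1.16 s

Phase 2 (accelerating): v₀ = 13.3 m/s, a = 1.2 m/s².
v = v₀ + at → t = (28 − 13.3) / 1.2 = 12.2 s
v² = v₀² + 2aΔx → Δx = (28² − 13.3²)/(2·1.2) = 253 m

Phase 3 (constant speed): v₀ = 28.0 m/s, a = 0 m/s².
v = v₀ + at = 28.0 + (0)(12.5) = 28.0 m/s
Δx = v₀t + ½at² = 28.0·12.5 + 0.5·0·12.5² = 350 m
Distance in phase 3 = 350 m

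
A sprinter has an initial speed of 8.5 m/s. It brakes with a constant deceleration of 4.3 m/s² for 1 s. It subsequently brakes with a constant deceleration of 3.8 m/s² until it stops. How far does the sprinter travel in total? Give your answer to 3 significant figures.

8.67 m

Phase 1 (decelerating): v₀ = 8.50 m/s, a = -4.3 m/s².
v = v₀ + at = 8.50 + (-4.3)(1) = 4.20 m/s
Δx = v₀t + ½at² = 8.50·1 + 0.5·-4.3·1² = 6.35 m

Phase 2 (decelerating): v₀ = 4.20 m/s, a = -3.8 m/s².
v = v₀ + at → t = (0 − 4.20) / -3.8 = 1.11 s
v² = v₀² + 2aΔx → Δx = (0² − 4.20²)/(2·-3.8) = 2.32 m
Total distance = 6.35 + 2.32 = 8.67 m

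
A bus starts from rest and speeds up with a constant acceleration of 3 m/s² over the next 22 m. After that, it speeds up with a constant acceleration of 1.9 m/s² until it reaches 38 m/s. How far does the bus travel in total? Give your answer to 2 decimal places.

367.26 m

Phase 1 (accelerating): v₀ = 0 m/s, a = 3 m/s².
v² = v₀² + 2aΔx = 0² + 2·3·22 = 132 → v = 11.5 m/s
t = (v − v₀)/a = (11.5 − 0)/3 = 3.83 s

Phase 2 (accelerating): v₀ = 11.5 m/s, a = 1.9 m/s².
v = v₀ + at → t = (38 − 11.5) / 1.9 = 14.0 s
v² = v₀² + 2aΔx → Δx = (38² − 11.5²)/(2·1.9) = 345 m
Total distance = 22.0 + 345 = 367 m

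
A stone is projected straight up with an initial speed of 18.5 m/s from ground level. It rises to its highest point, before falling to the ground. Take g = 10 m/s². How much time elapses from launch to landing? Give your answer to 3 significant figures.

3.70 s

Phase 1 (rising): v₀ = 18.5 m/s, a = -10 m/s².
v = v₀ + at → t = (0 − 18.5) / -10 = 1.85 s
v² = v₀² + 2aΔx → Δx = (0² − 18.5²)/(2·-10) = 17.1 m

Phase 2 (falling): v₀ = 0 m/s, a = -10 m/s².
Falls 17.1 m from rest: t = √(2·17.1/10) = 1.85 s; v = g·t = 18.5 m/s.
Total time = 1.85 + 1.85 = 3.70 s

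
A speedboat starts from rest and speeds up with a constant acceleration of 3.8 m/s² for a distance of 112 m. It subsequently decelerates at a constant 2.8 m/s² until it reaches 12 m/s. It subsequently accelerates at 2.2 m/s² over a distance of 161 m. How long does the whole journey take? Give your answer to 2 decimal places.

Phase 1 (accelerating): v₀ = 0 m/s, a = 3.8 m/s².
v² = v₀² + 2aΔx = 0² + 2·3.8·112 = 851 → v = 29.2 m/s
t = (v − v₀)/a = (29.2 − 0)/3.8 = 7.68 s

Phase 2 (decelerating): v₀ = 29.2 m/s, a = -2.8 m/s².
v = v₀ + at → t = (12 − 29.2) / -2.8 = 6.13 s
v² = v₀² + 2aΔx → Δx = (12² − 29.2²)/(2·-2.8) = 126 m

Phase 3 (accelerating): v₀ = 12.0 m/s, a = 2.2 m/s².
v² = v₀² + 2aΔx = 12.0² + 2·2.2·161 = 852 → v = 29.2 m/s
t = (v − v₀)/a = (29.2 − 12.0)/2.2 = 7.82 s
Total time = 7.68 + 6.13 + 7.82 = 21.6 s

21.63 s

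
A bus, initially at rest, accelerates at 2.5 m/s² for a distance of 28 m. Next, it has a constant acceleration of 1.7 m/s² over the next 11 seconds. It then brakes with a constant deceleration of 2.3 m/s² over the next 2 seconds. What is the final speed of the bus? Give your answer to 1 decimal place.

25.9 m/s

Phase 1 (accelerating): v₀ = 0 m/s, a = 2.5 m/s².
v² = v₀² + 2aΔx = 0² + 2·2.5·28 = 140 → v = 11.8 m/s
t = (v − v₀)/a = (11.8 − 0)/2.5 = 4.73 s

Phase 2 (accelerating): v₀ = 11.8 m/s, a = 1.7 m/s².
v = v₀ + at = 11.8 + (1.7)(11) = 30.5 m/s
Δx = v₀t + ½at² = 11.8·11 + 0.5·1.7·11² = 233 m

Phase 3 (decelerating): v₀ = 30.5 m/s, a = -2.3 m/s².
v = v₀ + at = 30.5 + (-2.3)(2) = 25.9 m/s
Δx = v₀t + ½at² = 30.5·2 + 0.5·-2.3·2² = 56.5 m
Final speed = 25.9 m/s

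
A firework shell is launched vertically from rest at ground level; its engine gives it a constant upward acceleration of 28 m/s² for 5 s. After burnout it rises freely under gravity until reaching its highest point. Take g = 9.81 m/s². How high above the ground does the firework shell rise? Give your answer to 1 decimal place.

Phase 1 (powered ascent): v₀ = 0 m/s, a = 28 m/s².
v = v₀ + at = 0 + (28)(5) = 140 m/s
Δx = v₀t + ½at² = 0·5 + 0.5·28·5² = 350 m

Phase 2 (coasting upward): v₀ = 140 m/s, a = -9.81 m/s².
v = v₀ + at → t = (0 − 140) / -9.81 = 14.3 s
v² = v₀² + 2aΔx → Δx = (0² − 140²)/(2·-9.81) = 999 m
Maximum height = 350 + 999 = 1350 m

1349.0 m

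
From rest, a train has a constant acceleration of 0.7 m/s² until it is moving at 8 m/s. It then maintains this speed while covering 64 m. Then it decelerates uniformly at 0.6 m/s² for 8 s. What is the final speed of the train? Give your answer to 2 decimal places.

Phase 1 (accelerating): v₀ = 0 m/s, a = 0.7 m/s².
v = v₀ + at → t = (8 − 0) / 0.7 = 11.4 s
v² = v₀² + 2aΔx → Δx = (8² − 0²)/(2·0.7) = 45.7 m

Phase 2 (constant speed): v₀ = 8.00 m/s, a = 0 m/s².
Constant speed: t = d/v = 64/8.00 = 8.00 s

Phase 3 (decelerating): v₀ = 8.00 m/s, a = -0.6 m/s².
v = v₀ + at = 8.00 + (-0.6)(8) = 3.20 m/s
Δx = v₀t + ½at² = 8.00·8 + 0.5·-0.6·8² = 44.8 m
Final speed = 3.20 m/s

3.20 m/s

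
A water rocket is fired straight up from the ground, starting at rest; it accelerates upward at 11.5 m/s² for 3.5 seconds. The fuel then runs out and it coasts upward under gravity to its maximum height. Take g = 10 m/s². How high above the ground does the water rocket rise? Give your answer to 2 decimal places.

151.44 m

Phase 1 (powered ascent): v₀ = 0 m/s, a = 11.5 m/s².
v = v₀ + at = 0 + (11.5)(3.5) = 40.2 m/s
Δx = v₀t + ½at² = 0·3.5 + 0.5·11.5·3.5² = 70.4 m

Phase 2 (coasting upward): v₀ = 40.2 m/s, a = -10 m/s².
v = v₀ + at → t = (0 − 40.2) / -10 = 4.03 s
v² = v₀² + 2aΔx → Δx = (0² − 40.2²)/(2·-10) = 81.0 m
Maximum height = 70.4 + 81.0 = 151 m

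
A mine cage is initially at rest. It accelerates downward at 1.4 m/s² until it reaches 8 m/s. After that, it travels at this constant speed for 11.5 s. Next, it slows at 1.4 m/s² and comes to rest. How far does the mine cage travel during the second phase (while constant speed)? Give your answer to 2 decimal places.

Phase 1 (accelerating): v₀ = 0 m/s, a = 1.4 m/s².
v = v₀ + at → t = (8 − 0) / 1.4 = 5.71 s
v² = v₀² + 2aΔx → Δx = (8² − 0²)/(2·1.4) = 22.9 m

Phase 2 (constant speed): v₀ = 8.00 m/s, a = 0 m/s².
v = v₀ + at = 8.00 + (0)(11.5) = 8.00 m/s
Δx = v₀t + ½at² = 8.00·11.5 + 0.5·0·11.5² = 92.0 m
Distance in phase 2 = 92.0 m

92.00 m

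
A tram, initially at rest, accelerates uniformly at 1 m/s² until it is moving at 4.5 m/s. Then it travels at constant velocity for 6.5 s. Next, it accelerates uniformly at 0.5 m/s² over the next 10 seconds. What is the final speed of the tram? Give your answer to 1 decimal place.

Phase 1 (accelerating): v₀ = 0 m/s, a = 1 m/s².
v = v₀ + at → t = (4.5 − 0) / 1 = 4.50 s
v² = v₀² + 2aΔx → Δx = (4.5² − 0²)/(2·1) = 10.1 m

Phase 2 (constant speed): v₀ = 4.50 m/s, a = 0 m/s².
v = v₀ + at = 4.50 + (0)(6.5) = 4.50 m/s
Δx = v₀t + ½at² = 4.50·6.5 + 0.5·0·6.5² = 29.2 m

Phase 3 (accelerating): v₀ = 4.50 m/s, a = 0.5 m/s².
v = v₀ + at = 4.50 + (0.5)(10) = 9.50 m/s
Δx = v₀t + ½at² = 4.50·10 + 0.5·0.5·10² = 70.0 m
Final speed = 9.50 m/s

9.5 m/s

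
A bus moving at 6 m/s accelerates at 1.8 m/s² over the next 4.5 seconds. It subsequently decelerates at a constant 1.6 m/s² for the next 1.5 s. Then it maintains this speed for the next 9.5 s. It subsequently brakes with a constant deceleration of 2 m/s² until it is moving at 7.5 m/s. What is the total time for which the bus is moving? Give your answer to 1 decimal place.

Phase 1 (accelerating): v₀ = 6.00 m/s, a = 1.8 m/s².
v = v₀ + at = 6.00 + (1.8)(4.5) = 14.1 m/s
Δx = v₀t + ½at² = 6.00·4.5 + 0.5·1.8·4.5² = 45.2 m

Phase 2 (decelerating): v₀ = 14.1 m/s, a = -1.6 m/s².
v = v₀ + at = 14.1 + (-1.6)(1.5) = 11.7 m/s
Δx = v₀t + ½at² = 14.1·1.5 + 0.5·-1.6·1.5² = 19.3 m

Phase 3 (constant speed): v₀ = 11.7 m/s, a = 0 m/s².
v = v₀ + at = 11.7 + (0)(9.5) = 11.7 m/s
Δx = v₀t + ½at² = 11.7·9.5 + 0.5·0·9.5² = 111 m

Phase 4 (decelerating): v₀ = 11.7 m/s, a = -2 m/s².
v = v₀ + at → t = (7.5 − 11.7) / -2 = 2.10 s
v² = v₀² + 2aΔx → Δx = (7.5² − 11.7²)/(2·-2) = 20.2 m
Total time = 4.50 + 1.50 + 9.50 + 2.10 = 17.6 s

17.6 s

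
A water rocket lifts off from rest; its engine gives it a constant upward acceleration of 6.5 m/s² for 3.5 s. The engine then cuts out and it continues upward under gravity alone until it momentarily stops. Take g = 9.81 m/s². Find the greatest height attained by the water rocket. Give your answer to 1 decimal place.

Phase 1 (powered ascent): v₀ = 0 m/s, a = 6.5 m/s².
v = v₀ + at = 0 + (6.5)(3.5) = 22.8 m/s
Δx = v₀t + ½at² = 0·3.5 + 0.5·6.5·3.5² = 39.8 m

Phase 2 (coasting upward): v₀ = 22.8 m/s, a = -9.81 m/s².
v = v₀ + at → t = (0 − 22.8) / -9.81 = 2.32 s
v² = v₀² + 2aΔx → Δx = (0² − 22.8²)/(2·-9.81) = 26.4 m
Maximum height = 39.8 + 26.4 = 66.2 m

66.2 m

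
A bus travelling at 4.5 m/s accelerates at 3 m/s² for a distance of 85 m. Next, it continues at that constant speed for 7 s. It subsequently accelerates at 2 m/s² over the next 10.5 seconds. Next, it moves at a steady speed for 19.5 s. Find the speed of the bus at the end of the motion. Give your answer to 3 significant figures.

Phase 1 (accelerating): v₀ = 4.50 m/s, a = 3 m/s².
v² = v₀² + 2aΔx = 4.50² + 2·3·85 = 530 → v = 23.0 m/s
t = (v − v₀)/a = (23.0 − 4.50)/3 = 6.18 s

Phase 2 (constant speed): v₀ = 23.0 m/s, a = 0 m/s².
v = v₀ + at = 23.0 + (0)(7) = 23.0 m/s
Δx = v₀t + ½at² = 23.0·7 + 0.5·0·7² = 161 m

Phase 3 (accelerating): v₀ = 23.0 m/s, a = 2 m/s².
v = v₀ + at = 23.0 + (2)(10.5) = 44.0 m/s
Δx = v₀t + ½at² = 23.0·10.5 + 0.5·2·10.5² = 352 m

Phase 4 (constant speed): v₀ = 44.0 m/s, a = 0 m/s².
v = v₀ + at = 44.0 + (0)(19.5) = 44.0 m/s
Δx = v₀t + ½at² = 44.0·19.5 + 0.5·0·19.5² = 859 m
Final speed = 44.0 m/s

44.0 m/s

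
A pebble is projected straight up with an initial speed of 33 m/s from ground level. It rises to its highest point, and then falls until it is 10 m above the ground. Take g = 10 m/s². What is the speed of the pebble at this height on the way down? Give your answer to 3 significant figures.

29.8 m/s

Phase 1 (rising): v₀ = 33.0 m/s, a = -10 m/s².
v = v₀ + at → t = (0 − 33.0) / -10 = 3.30 s
v² = v₀² + 2aΔx → Δx = (0² − 33.0²)/(2·-10) = 54.5 m

Phase 2 (falling): v₀ = 0 m/s, a = -10 m/s².
Falls 44.5 m from rest: t = √(2·44.5/10) = 2.98 s; v = g·t = 29.8 m/s.
Final speed = 29.8 m/s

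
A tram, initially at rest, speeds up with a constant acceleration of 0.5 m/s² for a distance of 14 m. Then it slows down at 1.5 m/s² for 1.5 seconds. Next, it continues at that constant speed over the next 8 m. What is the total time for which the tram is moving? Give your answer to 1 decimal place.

14.3 s

Phase 1 (accelerating): v₀ = 0 m/s, a = 0.5 m/s².
v² = v₀² + 2aΔx = 0² + 2·0.5·14 = 14.0 → v = 3.74 m/s
t = (v − v₀)/a = (3.74 − 0)/0.5 = 7.48 s

Phase 2 (decelerating): v₀ = 3.74 m/s, a = -1.5 m/s².
v = v₀ + at = 3.74 + (-1.5)(1.5) = 1.49 m/s
Δx = v₀t + ½at² = 3.74·1.5 + 0.5·-1.5·1.5² = 3.92 m

Phase 3 (constant speed): v₀ = 1.49 m/s, a = 0 m/s².
Constant speed: t = d/v = 8/1.49 = 5.36 s
Total time = 7.48 + 1.50 + 5.36 = 14.3 s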